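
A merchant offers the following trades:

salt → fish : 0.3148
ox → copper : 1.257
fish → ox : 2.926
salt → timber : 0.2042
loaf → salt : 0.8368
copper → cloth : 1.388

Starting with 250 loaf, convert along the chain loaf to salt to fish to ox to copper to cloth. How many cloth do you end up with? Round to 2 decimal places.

336.20

250 loaf × 0.8368 = 209.2 salt
209.2 salt × 0.3148 = 65.85616 fish
65.85616 fish × 2.926 = 192.69512416 ox
192.69512416 ox × 1.257 = 242.21777106912 copper
242.21777106912 copper × 1.388 = 336.19826624393856 cloth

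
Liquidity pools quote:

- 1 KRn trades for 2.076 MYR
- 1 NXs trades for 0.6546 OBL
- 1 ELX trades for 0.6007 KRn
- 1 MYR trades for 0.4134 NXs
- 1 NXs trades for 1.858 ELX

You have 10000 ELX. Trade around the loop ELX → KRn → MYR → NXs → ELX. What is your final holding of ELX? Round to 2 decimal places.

9578.58

10000 ELX × 0.6007 = 6007 KRn
6007 KRn × 2.076 = 12470.532 MYR
12470.532 MYR × 0.4134 = 5155.3179288 NXs
5155.3179288 NXs × 1.858 = 9578.5807117104 ELX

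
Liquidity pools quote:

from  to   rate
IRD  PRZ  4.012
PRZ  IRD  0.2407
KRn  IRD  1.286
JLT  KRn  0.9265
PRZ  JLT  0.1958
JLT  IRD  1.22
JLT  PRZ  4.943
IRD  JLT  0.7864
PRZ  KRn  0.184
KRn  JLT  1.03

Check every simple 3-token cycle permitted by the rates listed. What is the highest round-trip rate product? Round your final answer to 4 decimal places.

0.9584

PRZ→JLT→IRD→PRZ: 0.1958 × 1.22 × 4.012 = 0.95837
PRZ→KRn→IRD→PRZ: 0.184 × 1.286 × 4.012 = 0.94934
JLT→KRn→IRD→JLT: 0.9265 × 1.286 × 0.7864 = 0.93698
PRZ→KRn→JLT→PRZ: 0.184 × 1.03 × 4.943 = 0.93680
PRZ→IRD→JLT→PRZ: 0.2407 × 0.7864 × 4.943 = 0.93564
Maximum is PRZ→JLT→IRD→PRZ at 0.9584; no arbitrage — every cycle loses value.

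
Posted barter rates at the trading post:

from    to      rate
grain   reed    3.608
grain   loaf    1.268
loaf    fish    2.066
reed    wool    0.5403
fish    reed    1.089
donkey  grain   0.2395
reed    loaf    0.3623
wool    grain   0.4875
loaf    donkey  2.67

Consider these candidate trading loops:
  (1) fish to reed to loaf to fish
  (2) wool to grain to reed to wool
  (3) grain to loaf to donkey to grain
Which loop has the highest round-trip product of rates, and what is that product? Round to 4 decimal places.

0.9503

(1) 1.089 × 0.3623 × 2.066 = 0.81513
(2) 0.4875 × 3.608 × 0.5403 = 0.95033
(3) 1.268 × 2.67 × 0.2395 = 0.81084
Highest is cycle (2) at 0.9503 (≤1, no arbitrage).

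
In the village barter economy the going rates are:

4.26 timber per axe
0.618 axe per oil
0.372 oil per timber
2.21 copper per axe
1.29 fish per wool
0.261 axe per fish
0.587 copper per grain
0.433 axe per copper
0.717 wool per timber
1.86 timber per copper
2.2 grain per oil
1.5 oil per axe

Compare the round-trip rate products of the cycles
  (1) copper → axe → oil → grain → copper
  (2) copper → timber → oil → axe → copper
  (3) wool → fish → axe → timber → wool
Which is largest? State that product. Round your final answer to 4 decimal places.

1.0284

(1) 0.433 × 1.5 × 2.2 × 0.587 = 0.83876
(2) 1.86 × 0.372 × 0.618 × 2.21 = 0.94501
(3) 1.29 × 0.261 × 4.26 × 0.717 = 1.02839
Highest is cycle (3) at 1.0284 (>1, arbitrage).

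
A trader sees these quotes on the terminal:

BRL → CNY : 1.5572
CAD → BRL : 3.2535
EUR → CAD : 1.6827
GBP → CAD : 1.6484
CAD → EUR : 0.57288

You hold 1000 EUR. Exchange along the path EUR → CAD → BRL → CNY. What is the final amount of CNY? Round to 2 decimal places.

8525.15

1000 EUR × 1.6827 = 1682.7 CAD
1682.7 CAD × 3.2535 = 5474.66445 BRL
5474.66445 BRL × 1.5572 = 8525.14748154 CNY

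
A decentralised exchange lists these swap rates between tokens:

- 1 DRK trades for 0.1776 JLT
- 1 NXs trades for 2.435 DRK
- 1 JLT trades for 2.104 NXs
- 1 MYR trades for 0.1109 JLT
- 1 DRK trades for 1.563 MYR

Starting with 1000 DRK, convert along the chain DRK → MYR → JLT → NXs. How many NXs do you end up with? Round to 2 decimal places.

1000 DRK × 1.563 = 1563 MYR
1563 MYR × 0.1109 = 173.3367 JLT
173.3367 JLT × 2.104 = 364.7004168 NXs

364.70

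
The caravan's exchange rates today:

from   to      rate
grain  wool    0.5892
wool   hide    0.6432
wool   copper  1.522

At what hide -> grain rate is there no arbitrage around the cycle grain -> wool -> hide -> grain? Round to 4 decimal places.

2.6387

Known legs of the cycle: 0.5892 × 0.6432 = 0.37897344
For no arbitrage the full-cycle product must be 1, so the missing rate is 1 / 0.37897344 ≈ 2.638707.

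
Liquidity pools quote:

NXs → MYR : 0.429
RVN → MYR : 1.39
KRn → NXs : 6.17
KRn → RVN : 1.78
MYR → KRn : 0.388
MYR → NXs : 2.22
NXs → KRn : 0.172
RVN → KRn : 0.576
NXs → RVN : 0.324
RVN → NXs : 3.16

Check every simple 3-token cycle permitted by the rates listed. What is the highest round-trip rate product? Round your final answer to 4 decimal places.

1.1515

NXs→RVN→KRn→NXs: 0.324 × 0.576 × 6.17 = 1.15147
NXs→MYR→KRn→NXs: 0.429 × 0.388 × 6.17 = 1.02701
NXs→RVN→MYR→NXs: 0.324 × 1.39 × 2.22 = 0.99980
NXs→KRn→RVN→NXs: 0.172 × 1.78 × 3.16 = 0.96747
MYR→KRn→RVN→MYR: 0.388 × 1.78 × 1.39 = 0.95999
Maximum is NXs→RVN→KRn→NXs at 1.1515; arbitrage exists.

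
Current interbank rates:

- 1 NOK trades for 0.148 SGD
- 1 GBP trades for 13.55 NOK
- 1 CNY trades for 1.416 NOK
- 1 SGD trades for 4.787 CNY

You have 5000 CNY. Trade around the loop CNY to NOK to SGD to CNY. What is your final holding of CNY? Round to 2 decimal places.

5016.01

5000 CNY × 1.416 = 7080 NOK
7080 NOK × 0.148 = 1047.84 SGD
1047.84 SGD × 4.787 = 5016.01008 CNY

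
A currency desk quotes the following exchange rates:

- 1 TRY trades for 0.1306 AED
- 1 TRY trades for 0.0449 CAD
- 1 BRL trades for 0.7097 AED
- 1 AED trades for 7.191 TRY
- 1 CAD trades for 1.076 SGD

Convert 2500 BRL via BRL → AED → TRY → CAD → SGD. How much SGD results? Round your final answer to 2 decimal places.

2500 BRL × 0.7097 = 1774.25 AED
1774.25 AED × 7.191 = 12758.63175 TRY
12758.63175 TRY × 0.0449 = 572.862565575 CAD
572.862565575 CAD × 1.076 = 616.4001205587 SGD

616.40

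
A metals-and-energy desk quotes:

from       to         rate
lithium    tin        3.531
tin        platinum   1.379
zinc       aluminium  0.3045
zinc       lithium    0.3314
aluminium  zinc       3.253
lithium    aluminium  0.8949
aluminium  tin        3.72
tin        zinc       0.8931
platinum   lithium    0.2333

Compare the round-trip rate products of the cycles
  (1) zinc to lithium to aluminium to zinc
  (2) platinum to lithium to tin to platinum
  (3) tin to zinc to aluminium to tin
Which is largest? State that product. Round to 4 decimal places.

1.1360

(1) 0.3314 × 0.8949 × 3.253 = 0.96474
(2) 0.2333 × 3.531 × 1.379 = 1.13600
(3) 0.8931 × 0.3045 × 3.72 = 1.01165
Highest is cycle (2) at 1.1360 (>1, arbitrage).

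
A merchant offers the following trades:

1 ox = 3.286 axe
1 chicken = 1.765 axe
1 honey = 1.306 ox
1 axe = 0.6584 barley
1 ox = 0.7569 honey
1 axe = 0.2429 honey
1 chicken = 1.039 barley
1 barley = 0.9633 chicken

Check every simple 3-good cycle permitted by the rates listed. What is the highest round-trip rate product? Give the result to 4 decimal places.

1.1194

barley→chicken→axe→barley: 0.9633 × 1.765 × 0.6584 = 1.11943
ox→axe→honey→ox: 3.286 × 0.2429 × 1.306 = 1.04241
Maximum is barley→chicken→axe→barley at 1.1194; arbitrage exists.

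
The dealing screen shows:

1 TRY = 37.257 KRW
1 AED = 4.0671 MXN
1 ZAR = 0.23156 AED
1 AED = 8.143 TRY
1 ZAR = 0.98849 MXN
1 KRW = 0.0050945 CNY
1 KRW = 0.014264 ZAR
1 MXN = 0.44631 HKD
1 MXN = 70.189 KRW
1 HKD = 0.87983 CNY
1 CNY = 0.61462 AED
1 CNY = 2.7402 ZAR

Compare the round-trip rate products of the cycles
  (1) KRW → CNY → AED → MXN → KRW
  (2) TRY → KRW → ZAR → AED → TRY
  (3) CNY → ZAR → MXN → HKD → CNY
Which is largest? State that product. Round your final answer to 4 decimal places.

1.0636

(1) 0.0050945 × 0.61462 × 4.0671 × 70.189 = 0.89384
(2) 37.257 × 0.014264 × 0.23156 × 8.143 = 1.00207
(3) 2.7402 × 0.98849 × 0.44631 × 0.87983 = 1.06363
Highest is cycle (3) at 1.0636 (>1, arbitrage).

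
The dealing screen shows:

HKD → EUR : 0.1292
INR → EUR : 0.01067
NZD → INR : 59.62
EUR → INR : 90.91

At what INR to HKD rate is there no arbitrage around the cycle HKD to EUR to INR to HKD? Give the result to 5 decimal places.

0.08514

Known legs of the cycle: 0.1292 × 90.91 = 11.745572
For no arbitrage the full-cycle product must be 1, so the missing rate is 1 / 11.745572 ≈ 0.0851385.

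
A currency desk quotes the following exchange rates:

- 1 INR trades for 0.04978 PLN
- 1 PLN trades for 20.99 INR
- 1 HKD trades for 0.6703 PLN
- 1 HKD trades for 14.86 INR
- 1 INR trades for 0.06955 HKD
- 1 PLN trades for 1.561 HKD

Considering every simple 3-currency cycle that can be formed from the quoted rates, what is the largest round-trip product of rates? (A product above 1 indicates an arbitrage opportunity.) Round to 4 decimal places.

1.1547

INR→PLN→HKD→INR: 0.04978 × 1.561 × 14.86 = 1.15472
INR→HKD→PLN→INR: 0.06955 × 0.6703 × 20.99 = 0.97854
Maximum is INR→PLN→HKD→INR at 1.1547; arbitrage exists.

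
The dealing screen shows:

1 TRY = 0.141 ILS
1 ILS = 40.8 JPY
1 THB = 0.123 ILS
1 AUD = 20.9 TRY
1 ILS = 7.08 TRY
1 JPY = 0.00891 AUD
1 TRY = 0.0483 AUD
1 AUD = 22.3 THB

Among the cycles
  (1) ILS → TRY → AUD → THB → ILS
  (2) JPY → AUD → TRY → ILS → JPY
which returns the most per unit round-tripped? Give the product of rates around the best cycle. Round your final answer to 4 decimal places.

(1) 7.08 × 0.0483 × 22.3 × 0.123 = 0.93797
(2) 0.00891 × 20.9 × 0.141 × 40.8 = 1.07128
Highest is cycle (2) at 1.0713 (>1, arbitrage).

1.0713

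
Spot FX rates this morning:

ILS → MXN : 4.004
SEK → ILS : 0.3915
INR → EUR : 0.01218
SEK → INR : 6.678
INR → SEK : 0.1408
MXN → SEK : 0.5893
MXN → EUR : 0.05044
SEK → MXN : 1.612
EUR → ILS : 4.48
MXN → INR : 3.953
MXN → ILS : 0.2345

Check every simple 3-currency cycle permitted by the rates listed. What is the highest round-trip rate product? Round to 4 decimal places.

ILS→MXN→SEK→ILS: 4.004 × 0.5893 × 0.3915 = 0.92377
ILS→MXN→EUR→ILS: 4.004 × 0.05044 × 4.48 = 0.90479
MXN→INR→SEK→MXN: 3.953 × 0.1408 × 1.612 = 0.89721
Maximum is ILS→MXN→SEK→ILS at 0.9238; no arbitrage — every cycle loses value.

0.9238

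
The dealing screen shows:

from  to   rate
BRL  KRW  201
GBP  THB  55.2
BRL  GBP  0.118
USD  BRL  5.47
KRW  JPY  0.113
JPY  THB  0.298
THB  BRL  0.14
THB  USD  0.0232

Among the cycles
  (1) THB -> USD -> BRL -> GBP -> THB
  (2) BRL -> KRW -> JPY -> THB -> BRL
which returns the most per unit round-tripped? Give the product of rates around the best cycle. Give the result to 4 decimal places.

(1) 0.0232 × 5.47 × 0.118 × 55.2 = 0.82660
(2) 201 × 0.113 × 0.298 × 0.14 = 0.94759
Highest is cycle (2) at 0.9476 (≤1, no arbitrage).

0.9476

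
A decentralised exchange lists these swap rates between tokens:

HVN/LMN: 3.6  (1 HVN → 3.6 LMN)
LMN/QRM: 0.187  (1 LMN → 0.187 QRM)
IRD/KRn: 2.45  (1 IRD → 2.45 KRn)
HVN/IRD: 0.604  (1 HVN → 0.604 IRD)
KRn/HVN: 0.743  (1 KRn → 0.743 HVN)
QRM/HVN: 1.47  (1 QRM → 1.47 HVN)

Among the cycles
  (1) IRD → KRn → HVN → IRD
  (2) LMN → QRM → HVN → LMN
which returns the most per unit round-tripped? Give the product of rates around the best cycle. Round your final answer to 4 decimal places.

(1) 2.45 × 0.743 × 0.604 = 1.09949
(2) 0.187 × 1.47 × 3.6 = 0.98960
Highest is cycle (1) at 1.0995 (>1, arbitrage).

1.0995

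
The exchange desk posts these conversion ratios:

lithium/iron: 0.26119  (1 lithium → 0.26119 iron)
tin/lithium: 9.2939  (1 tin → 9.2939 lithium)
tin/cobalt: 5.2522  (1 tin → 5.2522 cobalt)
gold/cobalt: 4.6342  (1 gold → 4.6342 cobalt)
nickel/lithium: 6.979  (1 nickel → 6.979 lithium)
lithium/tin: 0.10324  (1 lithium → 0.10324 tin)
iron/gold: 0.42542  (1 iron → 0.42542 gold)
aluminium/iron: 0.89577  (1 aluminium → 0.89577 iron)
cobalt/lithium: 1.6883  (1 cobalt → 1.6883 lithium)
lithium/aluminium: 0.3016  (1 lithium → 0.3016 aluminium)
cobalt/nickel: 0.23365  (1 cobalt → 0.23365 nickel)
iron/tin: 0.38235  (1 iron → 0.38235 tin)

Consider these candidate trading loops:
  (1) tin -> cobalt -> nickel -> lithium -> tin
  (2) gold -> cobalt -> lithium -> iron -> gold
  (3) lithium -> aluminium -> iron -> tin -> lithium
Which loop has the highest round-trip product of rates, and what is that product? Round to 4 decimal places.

0.9600

(1) 5.2522 × 0.23365 × 6.979 × 0.10324 = 0.88420
(2) 4.6342 × 1.6883 × 0.26119 × 0.42542 = 0.86936
(3) 0.3016 × 0.89577 × 0.38235 × 9.2939 = 0.96003
Highest is cycle (3) at 0.9600 (≤1, no arbitrage).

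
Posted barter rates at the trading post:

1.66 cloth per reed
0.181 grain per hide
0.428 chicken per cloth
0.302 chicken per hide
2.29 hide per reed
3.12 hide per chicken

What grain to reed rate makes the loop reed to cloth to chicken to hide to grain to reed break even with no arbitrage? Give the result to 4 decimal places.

Known legs of the cycle: 1.66 × 0.428 × 3.12 × 0.181 = 0.4012222656
For no arbitrage the full-cycle product must be 1, so the missing rate is 1 / 0.4012222656 ≈ 2.492384.

2.4924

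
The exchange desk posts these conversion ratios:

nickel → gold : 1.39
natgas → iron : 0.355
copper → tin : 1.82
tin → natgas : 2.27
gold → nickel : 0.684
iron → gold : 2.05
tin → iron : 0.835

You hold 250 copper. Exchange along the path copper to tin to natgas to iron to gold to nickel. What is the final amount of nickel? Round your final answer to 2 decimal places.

250 copper × 1.82 = 455 tin
455 tin × 2.27 = 1032.85 natgas
1032.85 natgas × 0.355 = 366.66175 iron
366.66175 iron × 2.05 = 751.6565875 gold
751.6565875 gold × 0.684 = 514.13310585 nickel

514.13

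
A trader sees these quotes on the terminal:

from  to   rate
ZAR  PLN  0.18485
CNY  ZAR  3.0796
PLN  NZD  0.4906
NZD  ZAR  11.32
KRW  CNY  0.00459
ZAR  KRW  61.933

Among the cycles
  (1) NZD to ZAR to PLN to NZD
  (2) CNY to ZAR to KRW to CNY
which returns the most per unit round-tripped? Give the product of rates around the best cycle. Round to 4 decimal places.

(1) 11.32 × 0.18485 × 0.4906 = 1.02658
(2) 3.0796 × 61.933 × 0.00459 = 0.87545
Highest is cycle (1) at 1.0266 (>1, arbitrage).

1.0266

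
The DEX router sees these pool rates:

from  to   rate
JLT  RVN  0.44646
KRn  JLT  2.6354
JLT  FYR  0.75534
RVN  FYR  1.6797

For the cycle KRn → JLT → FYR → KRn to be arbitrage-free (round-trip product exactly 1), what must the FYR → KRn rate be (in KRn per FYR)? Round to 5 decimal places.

0.50236

Known legs of the cycle: 2.6354 × 0.75534 = 1.990623036
For no arbitrage the full-cycle product must be 1, so the missing rate is 1 / 1.990623036 ≈ 0.5023553.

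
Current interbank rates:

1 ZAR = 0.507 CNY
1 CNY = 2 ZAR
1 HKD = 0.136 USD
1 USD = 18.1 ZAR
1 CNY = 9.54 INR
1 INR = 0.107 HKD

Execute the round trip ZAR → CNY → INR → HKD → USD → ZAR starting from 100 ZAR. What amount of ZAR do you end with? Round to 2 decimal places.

100 ZAR × 0.507 = 50.7 CNY
50.7 CNY × 9.54 = 483.678 INR
483.678 INR × 0.107 = 51.753546 HKD
51.753546 HKD × 0.136 = 7.038482256 USD
7.038482256 USD × 18.1 = 127.3965288336 ZAR

127.40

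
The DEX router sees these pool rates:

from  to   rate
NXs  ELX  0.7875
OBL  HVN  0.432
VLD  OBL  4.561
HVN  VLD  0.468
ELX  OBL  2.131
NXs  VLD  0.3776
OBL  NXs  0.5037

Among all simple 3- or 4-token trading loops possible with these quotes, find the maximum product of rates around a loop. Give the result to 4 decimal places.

VLD→OBL→HVN→VLD: 4.561 × 0.432 × 0.468 = 0.92212
NXs→VLD→OBL→NXs: 0.3776 × 4.561 × 0.5037 = 0.86749
NXs→ELX→OBL→NXs: 0.7875 × 2.131 × 0.5037 = 0.84529
Maximum is VLD→OBL→HVN→VLD at 0.9221; no arbitrage — every cycle loses value.

0.9221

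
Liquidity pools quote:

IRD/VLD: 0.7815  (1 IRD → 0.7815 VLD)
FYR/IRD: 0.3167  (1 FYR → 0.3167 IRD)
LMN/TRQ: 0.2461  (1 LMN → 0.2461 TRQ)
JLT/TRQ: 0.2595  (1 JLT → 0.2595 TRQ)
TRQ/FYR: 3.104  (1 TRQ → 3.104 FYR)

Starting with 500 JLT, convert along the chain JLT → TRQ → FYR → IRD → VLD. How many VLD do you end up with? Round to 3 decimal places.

500 JLT × 0.2595 = 129.75 TRQ
129.75 TRQ × 3.104 = 402.744 FYR
402.744 FYR × 0.3167 = 127.5490248 IRD
127.5490248 IRD × 0.7815 = 99.6795628812 VLD

99.680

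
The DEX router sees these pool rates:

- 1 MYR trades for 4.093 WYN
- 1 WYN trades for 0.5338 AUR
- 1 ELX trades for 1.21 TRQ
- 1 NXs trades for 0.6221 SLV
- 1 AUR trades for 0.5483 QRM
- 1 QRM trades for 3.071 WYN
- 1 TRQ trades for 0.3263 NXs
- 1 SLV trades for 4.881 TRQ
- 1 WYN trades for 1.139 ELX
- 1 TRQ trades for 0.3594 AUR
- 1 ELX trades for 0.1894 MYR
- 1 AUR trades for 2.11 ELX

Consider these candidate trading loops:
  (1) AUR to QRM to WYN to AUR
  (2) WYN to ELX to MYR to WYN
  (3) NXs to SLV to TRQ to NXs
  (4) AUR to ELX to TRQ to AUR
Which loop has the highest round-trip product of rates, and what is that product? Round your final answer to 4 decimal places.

0.9908

(1) 0.5483 × 3.071 × 0.5338 = 0.89883
(2) 1.139 × 0.1894 × 4.093 = 0.88297
(3) 0.6221 × 4.881 × 0.3263 = 0.99080
(4) 2.11 × 1.21 × 0.3594 = 0.91758
Highest is cycle (3) at 0.9908 (≤1, no arbitrage).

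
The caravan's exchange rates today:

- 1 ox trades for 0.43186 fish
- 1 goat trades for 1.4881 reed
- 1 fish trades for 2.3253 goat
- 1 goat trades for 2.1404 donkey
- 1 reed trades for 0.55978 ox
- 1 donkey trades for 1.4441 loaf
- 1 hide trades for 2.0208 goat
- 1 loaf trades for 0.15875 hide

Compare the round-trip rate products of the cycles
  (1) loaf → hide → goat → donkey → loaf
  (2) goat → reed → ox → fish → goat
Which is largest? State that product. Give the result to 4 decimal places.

(1) 0.15875 × 2.0208 × 2.1404 × 1.4441 = 0.99158
(2) 1.4881 × 0.55978 × 0.43186 × 2.3253 = 0.83651
Highest is cycle (1) at 0.9916 (≤1, no arbitrage).

0.9916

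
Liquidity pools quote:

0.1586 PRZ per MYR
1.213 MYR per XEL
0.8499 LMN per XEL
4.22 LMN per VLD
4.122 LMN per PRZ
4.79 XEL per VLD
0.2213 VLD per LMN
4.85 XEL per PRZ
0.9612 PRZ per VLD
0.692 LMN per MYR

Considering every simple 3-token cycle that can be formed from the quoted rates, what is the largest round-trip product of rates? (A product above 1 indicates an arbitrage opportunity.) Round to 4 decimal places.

MYR→PRZ→XEL→MYR: 0.1586 × 4.85 × 1.213 = 0.93305
XEL→LMN→VLD→XEL: 0.8499 × 0.2213 × 4.79 = 0.90092
PRZ→LMN→VLD→PRZ: 4.122 × 0.2213 × 0.9612 = 0.87681
Maximum is MYR→PRZ→XEL→MYR at 0.9331; no arbitrage — every cycle loses value.

0.9331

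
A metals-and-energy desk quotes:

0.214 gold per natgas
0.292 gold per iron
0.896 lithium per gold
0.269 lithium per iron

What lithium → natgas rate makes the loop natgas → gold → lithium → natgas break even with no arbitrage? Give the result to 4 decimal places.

5.2153

Known legs of the cycle: 0.214 × 0.896 = 0.191744
For no arbitrage the full-cycle product must be 1, so the missing rate is 1 / 0.191744 ≈ 5.215287.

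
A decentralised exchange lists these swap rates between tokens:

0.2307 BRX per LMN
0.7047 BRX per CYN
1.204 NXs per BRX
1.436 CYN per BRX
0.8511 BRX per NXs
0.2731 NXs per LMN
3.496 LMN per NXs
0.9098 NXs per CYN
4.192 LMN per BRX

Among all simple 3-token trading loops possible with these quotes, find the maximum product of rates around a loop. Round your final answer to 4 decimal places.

BRX→CYN→NXs→BRX: 1.436 × 0.9098 × 0.8511 = 1.11194
BRX→LMN→NXs→BRX: 4.192 × 0.2731 × 0.8511 = 0.97437
BRX→NXs→LMN→BRX: 1.204 × 3.496 × 0.2307 = 0.97106
Maximum is BRX→CYN→NXs→BRX at 1.1119; arbitrage exists.

1.1119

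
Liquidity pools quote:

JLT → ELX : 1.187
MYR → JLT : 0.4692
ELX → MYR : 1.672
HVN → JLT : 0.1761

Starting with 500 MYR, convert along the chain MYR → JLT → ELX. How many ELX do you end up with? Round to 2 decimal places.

278.47

500 MYR × 0.4692 = 234.6 JLT
234.6 JLT × 1.187 = 278.4702 ELX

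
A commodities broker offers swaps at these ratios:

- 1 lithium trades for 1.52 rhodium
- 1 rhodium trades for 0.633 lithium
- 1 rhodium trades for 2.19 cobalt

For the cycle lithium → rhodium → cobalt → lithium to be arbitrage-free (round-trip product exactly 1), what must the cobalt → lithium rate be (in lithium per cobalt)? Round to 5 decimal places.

0.30041

Known legs of the cycle: 1.52 × 2.19 = 3.3288
For no arbitrage the full-cycle product must be 1, so the missing rate is 1 / 3.3288 ≈ 0.3004086.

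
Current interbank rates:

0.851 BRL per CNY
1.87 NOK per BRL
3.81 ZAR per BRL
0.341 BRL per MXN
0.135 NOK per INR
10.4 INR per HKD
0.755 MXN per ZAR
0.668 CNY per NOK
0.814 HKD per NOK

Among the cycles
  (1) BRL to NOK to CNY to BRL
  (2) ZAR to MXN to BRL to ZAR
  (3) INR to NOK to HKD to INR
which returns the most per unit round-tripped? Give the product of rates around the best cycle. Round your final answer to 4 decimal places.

1.1429

(1) 1.87 × 0.668 × 0.851 = 1.06304
(2) 0.755 × 0.341 × 3.81 = 0.98090
(3) 0.135 × 0.814 × 10.4 = 1.14286
Highest is cycle (3) at 1.1429 (>1, arbitrage).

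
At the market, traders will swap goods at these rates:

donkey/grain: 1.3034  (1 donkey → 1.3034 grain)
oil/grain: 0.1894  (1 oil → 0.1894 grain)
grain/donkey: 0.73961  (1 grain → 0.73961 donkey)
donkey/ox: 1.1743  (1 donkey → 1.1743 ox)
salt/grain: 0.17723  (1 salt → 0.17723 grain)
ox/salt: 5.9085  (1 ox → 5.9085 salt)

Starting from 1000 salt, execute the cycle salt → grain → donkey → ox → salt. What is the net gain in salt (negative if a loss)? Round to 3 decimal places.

1000 salt × 0.17723 = 177.23 grain
177.23 grain × 0.73961 = 131.0810803 donkey
131.0810803 donkey × 1.1743 = 153.92851259629 ox
153.92851259629 ox × 5.9085 = 909.486616675179465 salt
Net change: 909.486616675179465 − 1000 = -90.513383324820535 salt

-90.513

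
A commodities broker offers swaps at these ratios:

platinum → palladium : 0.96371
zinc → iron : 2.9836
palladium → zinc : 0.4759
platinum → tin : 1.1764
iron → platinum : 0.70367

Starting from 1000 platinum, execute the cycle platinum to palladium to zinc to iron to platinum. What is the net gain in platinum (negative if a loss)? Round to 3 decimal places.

1000 platinum × 0.96371 = 963.71 palladium
963.71 palladium × 0.4759 = 458.629589 zinc
458.629589 zinc × 2.9836 = 1368.3672417404 iron
1368.3672417404 iron × 0.70367 = 962.878976995467268 platinum
Net change: 962.878976995467268 − 1000 = -37.121023004532732 platinum

-37.121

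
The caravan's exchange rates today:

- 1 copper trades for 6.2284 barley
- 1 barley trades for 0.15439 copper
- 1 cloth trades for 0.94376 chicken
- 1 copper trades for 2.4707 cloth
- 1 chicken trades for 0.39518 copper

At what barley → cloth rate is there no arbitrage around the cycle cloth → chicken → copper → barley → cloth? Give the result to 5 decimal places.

Known legs of the cycle: 0.94376 × 0.39518 × 6.2284 = 2.32291340034112
For no arbitrage the full-cycle product must be 1, so the missing rate is 1 / 2.32291340034112 ≈ 0.4304939.

0.43049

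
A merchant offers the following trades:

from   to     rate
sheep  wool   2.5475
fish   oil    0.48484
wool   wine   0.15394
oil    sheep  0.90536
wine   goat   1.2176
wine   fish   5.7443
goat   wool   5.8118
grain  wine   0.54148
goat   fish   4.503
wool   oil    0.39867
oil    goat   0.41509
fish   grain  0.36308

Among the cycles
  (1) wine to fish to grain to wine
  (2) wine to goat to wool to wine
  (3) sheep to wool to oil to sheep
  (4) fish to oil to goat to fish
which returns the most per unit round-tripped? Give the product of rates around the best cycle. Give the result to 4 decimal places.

(1) 5.7443 × 0.36308 × 0.54148 = 1.12933
(2) 1.2176 × 5.8118 × 0.15394 = 1.08935
(3) 2.5475 × 0.39867 × 0.90536 = 0.91949
(4) 0.48484 × 0.41509 × 4.503 = 0.90624
Highest is cycle (1) at 1.1293 (>1, arbitrage).

1.1293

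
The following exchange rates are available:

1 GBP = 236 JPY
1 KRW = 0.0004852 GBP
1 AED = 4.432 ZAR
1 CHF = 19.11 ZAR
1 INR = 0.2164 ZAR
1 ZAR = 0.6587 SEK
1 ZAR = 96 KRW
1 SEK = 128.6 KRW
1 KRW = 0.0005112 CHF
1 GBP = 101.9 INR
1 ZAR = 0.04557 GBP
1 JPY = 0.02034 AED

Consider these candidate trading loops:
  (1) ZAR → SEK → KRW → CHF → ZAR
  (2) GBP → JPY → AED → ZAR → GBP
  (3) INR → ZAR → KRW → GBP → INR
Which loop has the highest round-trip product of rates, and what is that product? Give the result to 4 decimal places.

(1) 0.6587 × 128.6 × 0.0005112 × 19.11 = 0.82752
(2) 236 × 0.02034 × 4.432 × 0.04557 = 0.96949
(3) 0.2164 × 96 × 0.0004852 × 101.9 = 1.02713
Highest is cycle (3) at 1.0271 (>1, arbitrage).

1.0271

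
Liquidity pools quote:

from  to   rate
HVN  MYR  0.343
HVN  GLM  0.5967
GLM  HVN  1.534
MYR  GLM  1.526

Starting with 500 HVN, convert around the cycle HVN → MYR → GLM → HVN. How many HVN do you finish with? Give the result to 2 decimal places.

401.46

500 HVN × 0.343 = 171.5 MYR
171.5 MYR × 1.526 = 261.709 GLM
261.709 GLM × 1.534 = 401.461606 HVN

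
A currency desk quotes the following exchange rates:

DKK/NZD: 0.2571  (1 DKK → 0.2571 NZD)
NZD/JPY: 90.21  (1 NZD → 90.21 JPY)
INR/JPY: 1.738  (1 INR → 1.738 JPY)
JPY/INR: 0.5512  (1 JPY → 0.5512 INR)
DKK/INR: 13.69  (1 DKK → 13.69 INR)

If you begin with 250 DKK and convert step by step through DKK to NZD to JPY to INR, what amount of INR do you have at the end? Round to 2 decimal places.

3195.99

250 DKK × 0.2571 = 64.275 NZD
64.275 NZD × 90.21 = 5798.24775 JPY
5798.24775 JPY × 0.5512 = 3195.9941598 INR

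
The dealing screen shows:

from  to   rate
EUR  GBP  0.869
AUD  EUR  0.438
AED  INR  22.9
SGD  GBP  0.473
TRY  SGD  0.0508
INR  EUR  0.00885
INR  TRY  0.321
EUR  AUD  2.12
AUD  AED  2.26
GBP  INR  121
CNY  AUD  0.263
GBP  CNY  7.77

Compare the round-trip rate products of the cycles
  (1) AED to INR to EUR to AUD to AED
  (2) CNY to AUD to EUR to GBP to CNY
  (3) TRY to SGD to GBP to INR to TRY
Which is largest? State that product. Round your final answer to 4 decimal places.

(1) 22.9 × 0.00885 × 2.12 × 2.26 = 0.97101
(2) 0.263 × 0.438 × 0.869 × 7.77 = 0.77780
(3) 0.0508 × 0.473 × 121 × 0.321 = 0.93329
Highest is cycle (1) at 0.9710 (≤1, no arbitrage).

0.9710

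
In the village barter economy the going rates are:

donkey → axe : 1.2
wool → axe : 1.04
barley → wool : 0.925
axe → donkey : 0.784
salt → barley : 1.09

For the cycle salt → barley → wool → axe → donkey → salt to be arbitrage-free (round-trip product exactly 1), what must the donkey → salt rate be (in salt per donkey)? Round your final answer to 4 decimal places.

1.2164

Known legs of the cycle: 1.09 × 0.925 × 1.04 × 0.784 = 0.82208672
For no arbitrage the full-cycle product must be 1, so the missing rate is 1 / 0.82208672 ≈ 1.216417.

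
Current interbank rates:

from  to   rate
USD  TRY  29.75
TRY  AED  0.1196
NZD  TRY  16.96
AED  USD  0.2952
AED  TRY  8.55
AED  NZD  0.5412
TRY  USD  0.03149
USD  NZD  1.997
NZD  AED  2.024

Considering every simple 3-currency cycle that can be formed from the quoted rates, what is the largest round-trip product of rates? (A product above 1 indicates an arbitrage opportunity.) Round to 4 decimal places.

NZD→AED→USD→NZD: 2.024 × 0.2952 × 1.997 = 1.19318
NZD→TRY→AED→NZD: 16.96 × 0.1196 × 0.5412 = 1.09778
NZD→TRY→USD→NZD: 16.96 × 0.03149 × 1.997 = 1.06654
USD→TRY→AED→USD: 29.75 × 0.1196 × 0.2952 = 1.05035
Maximum is NZD→AED→USD→NZD at 1.1932; arbitrage exists.

1.1932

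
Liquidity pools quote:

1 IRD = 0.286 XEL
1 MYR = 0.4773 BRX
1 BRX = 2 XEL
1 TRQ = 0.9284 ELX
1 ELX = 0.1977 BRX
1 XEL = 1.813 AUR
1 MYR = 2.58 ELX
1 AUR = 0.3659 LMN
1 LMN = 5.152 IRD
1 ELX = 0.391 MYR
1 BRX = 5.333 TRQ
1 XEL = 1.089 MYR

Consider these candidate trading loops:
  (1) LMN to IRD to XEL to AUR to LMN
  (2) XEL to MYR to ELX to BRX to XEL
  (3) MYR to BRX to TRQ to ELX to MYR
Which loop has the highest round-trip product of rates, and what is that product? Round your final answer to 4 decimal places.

1.1109

(1) 5.152 × 0.286 × 1.813 × 0.3659 = 0.97747
(2) 1.089 × 2.58 × 0.1977 × 2 = 1.11092
(3) 0.4773 × 5.333 × 0.9284 × 0.391 = 0.92401
Highest is cycle (2) at 1.1109 (>1, arbitrage).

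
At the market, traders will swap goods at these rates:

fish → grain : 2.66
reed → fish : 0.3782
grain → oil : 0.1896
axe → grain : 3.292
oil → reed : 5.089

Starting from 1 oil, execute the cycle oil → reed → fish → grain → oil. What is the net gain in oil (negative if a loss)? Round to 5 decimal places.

-0.02932

1 oil × 5.089 = 5.089 reed
5.089 reed × 0.3782 = 1.9246598 fish
1.9246598 fish × 2.66 = 5.119595068 grain
5.119595068 grain × 0.1896 = 0.9706752248928 oil
Net change: 0.9706752248928 − 1 = -0.0293247751072 oil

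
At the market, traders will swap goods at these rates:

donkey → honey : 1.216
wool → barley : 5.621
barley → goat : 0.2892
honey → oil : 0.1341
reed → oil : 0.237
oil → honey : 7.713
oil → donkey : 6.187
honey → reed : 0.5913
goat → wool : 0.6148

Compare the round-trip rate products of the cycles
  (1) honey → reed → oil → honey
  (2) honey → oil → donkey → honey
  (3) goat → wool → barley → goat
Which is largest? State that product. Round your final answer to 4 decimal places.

(1) 0.5913 × 0.237 × 7.713 = 1.08089
(2) 0.1341 × 6.187 × 1.216 = 1.00889
(3) 0.6148 × 5.621 × 0.2892 = 0.99941
Highest is cycle (1) at 1.0809 (>1, arbitrage).

1.0809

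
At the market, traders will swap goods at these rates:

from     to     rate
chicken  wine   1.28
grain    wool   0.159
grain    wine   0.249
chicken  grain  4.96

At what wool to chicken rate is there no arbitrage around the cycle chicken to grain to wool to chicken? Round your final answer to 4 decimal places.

1.2680

Known legs of the cycle: 4.96 × 0.159 = 0.78864
For no arbitrage the full-cycle product must be 1, so the missing rate is 1 / 0.78864 ≈ 1.268006.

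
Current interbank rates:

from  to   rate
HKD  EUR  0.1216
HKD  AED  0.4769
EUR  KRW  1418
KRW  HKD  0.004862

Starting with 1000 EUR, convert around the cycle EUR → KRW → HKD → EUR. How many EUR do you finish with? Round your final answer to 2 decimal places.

1000 EUR × 1418 = 1418000 KRW
1418000 KRW × 0.004862 = 6894.316 HKD
6894.316 HKD × 0.1216 = 838.3488256 EUR

838.35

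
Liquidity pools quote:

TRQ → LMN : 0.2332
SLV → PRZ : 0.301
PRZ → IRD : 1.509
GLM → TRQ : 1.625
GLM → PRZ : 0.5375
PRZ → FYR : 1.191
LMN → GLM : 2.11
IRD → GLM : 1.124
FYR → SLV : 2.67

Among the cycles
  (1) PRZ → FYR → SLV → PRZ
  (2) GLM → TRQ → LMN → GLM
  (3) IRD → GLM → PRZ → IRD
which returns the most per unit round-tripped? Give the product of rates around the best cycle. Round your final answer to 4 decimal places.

(1) 1.191 × 2.67 × 0.301 = 0.95717
(2) 1.625 × 0.2332 × 2.11 = 0.79958
(3) 1.124 × 0.5375 × 1.509 = 0.91166
Highest is cycle (1) at 0.9572 (≤1, no arbitrage).

0.9572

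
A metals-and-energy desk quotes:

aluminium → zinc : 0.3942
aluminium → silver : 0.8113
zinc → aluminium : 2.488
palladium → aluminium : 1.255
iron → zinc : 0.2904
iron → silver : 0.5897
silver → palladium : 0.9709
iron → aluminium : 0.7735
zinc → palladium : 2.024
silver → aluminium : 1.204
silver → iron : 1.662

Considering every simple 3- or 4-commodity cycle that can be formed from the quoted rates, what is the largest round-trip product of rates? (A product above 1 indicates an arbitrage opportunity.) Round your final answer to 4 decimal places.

silver→iron→aluminium→silver: 1.662 × 0.7735 × 0.8113 = 1.04297
palladium→aluminium→zinc→palladium: 1.255 × 0.3942 × 2.024 = 1.00132
silver→palladium→aluminium→silver: 0.9709 × 1.255 × 0.8113 = 0.98855
silver→iron→zinc→aluminium→silver: 1.662 × 0.2904 × 2.488 × 0.8113 = 0.97423
Maximum is silver→iron→aluminium→silver at 1.0430; arbitrage exists.

1.0430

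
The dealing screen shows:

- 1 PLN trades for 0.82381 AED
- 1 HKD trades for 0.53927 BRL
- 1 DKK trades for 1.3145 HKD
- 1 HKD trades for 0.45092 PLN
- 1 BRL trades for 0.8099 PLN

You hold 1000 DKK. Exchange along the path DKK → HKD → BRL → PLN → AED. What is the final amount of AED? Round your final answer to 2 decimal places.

1000 DKK × 1.3145 = 1314.5 HKD
1314.5 HKD × 0.53927 = 708.870415 BRL
708.870415 BRL × 0.8099 = 574.1141491085 PLN
574.1141491085 PLN × 0.82381 = 472.960977177073385 AED

472.96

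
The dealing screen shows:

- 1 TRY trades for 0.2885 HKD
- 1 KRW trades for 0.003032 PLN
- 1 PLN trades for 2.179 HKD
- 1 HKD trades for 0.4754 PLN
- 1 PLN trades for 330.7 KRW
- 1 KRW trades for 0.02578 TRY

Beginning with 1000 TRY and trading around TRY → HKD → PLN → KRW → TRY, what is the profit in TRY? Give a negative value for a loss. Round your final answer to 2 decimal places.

169.29

1000 TRY × 0.2885 = 288.5 HKD
288.5 HKD × 0.4754 = 137.1529 PLN
137.1529 PLN × 330.7 = 45356.46403 KRW
45356.46403 KRW × 0.02578 = 1169.2896426934 TRY
Net change: 1169.2896426934 − 1000 = 169.2896426934 TRY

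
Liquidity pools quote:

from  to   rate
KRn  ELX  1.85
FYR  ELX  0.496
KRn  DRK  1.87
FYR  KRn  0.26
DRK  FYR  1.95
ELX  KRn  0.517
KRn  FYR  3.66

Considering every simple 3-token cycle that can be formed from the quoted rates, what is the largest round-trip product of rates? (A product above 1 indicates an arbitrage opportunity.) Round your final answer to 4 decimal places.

0.9481

DRK→FYR→KRn→DRK: 1.95 × 0.26 × 1.87 = 0.94809
ELX→KRn→FYR→ELX: 0.517 × 3.66 × 0.496 = 0.93854
Maximum is DRK→FYR→KRn→DRK at 0.9481; no arbitrage — every cycle loses value.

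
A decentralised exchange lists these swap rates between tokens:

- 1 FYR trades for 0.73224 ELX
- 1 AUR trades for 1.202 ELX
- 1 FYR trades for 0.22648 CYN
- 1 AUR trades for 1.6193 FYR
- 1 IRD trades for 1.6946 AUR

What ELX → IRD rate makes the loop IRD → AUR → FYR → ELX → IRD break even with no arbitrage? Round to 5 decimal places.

0.49768

Known legs of the cycle: 1.6946 × 1.6193 × 0.73224 = 2.0093147267472
For no arbitrage the full-cycle product must be 1, so the missing rate is 1 / 2.0093147267472 ≈ 0.4976821.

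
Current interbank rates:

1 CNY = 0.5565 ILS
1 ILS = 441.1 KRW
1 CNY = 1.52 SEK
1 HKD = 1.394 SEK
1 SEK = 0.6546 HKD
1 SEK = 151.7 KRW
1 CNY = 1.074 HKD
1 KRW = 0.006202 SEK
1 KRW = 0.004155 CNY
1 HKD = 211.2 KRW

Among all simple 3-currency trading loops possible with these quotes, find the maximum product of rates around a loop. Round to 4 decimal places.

1.0199

KRW→CNY→ILS→KRW: 0.004155 × 0.5565 × 441.1 = 1.01994
KRW→CNY→SEK→KRW: 0.004155 × 1.52 × 151.7 = 0.95808
KRW→CNY→HKD→KRW: 0.004155 × 1.074 × 211.2 = 0.94247
KRW→SEK→HKD→KRW: 0.006202 × 0.6546 × 211.2 = 0.85744
Maximum is KRW→CNY→ILS→KRW at 1.0199; arbitrage exists.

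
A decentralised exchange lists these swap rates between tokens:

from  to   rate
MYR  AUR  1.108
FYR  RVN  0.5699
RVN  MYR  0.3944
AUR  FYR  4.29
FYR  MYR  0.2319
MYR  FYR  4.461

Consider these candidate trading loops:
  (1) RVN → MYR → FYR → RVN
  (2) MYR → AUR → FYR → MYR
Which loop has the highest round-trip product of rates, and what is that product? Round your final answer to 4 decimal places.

(1) 0.3944 × 4.461 × 0.5699 = 1.00269
(2) 1.108 × 4.29 × 0.2319 = 1.10229
Highest is cycle (2) at 1.1023 (>1, arbitrage).

1.1023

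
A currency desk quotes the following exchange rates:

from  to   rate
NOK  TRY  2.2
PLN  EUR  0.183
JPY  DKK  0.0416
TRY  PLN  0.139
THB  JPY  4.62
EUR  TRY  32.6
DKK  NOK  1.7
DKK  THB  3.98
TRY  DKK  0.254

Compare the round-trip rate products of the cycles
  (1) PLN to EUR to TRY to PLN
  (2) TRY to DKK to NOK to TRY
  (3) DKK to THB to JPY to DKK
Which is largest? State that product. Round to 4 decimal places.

0.9500

(1) 0.183 × 32.6 × 0.139 = 0.82925
(2) 0.254 × 1.7 × 2.2 = 0.94996
(3) 3.98 × 4.62 × 0.0416 = 0.76492
Highest is cycle (2) at 0.9500 (≤1, no arbitrage).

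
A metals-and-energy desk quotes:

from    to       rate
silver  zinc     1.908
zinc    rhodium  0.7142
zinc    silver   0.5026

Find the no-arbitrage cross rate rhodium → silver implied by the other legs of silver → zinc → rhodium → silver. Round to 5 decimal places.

0.73384

Known legs of the cycle: 1.908 × 0.7142 = 1.3626936
For no arbitrage the full-cycle product must be 1, so the missing rate is 1 / 1.3626936 ≈ 0.7338407.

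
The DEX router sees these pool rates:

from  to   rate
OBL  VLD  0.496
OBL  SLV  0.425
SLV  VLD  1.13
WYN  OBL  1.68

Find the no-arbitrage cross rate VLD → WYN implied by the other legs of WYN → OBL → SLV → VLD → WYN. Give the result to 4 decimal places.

Known legs of the cycle: 1.68 × 0.425 × 1.13 = 0.80682
For no arbitrage the full-cycle product must be 1, so the missing rate is 1 / 0.80682 ≈ 1.239434.

1.2394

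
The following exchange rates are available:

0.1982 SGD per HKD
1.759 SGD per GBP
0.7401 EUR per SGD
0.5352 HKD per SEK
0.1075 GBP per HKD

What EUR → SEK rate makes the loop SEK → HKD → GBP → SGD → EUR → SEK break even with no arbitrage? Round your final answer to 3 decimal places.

13.351

Known legs of the cycle: 0.5352 × 0.1075 × 1.759 × 0.7401 = 0.0748998266706
For no arbitrage the full-cycle product must be 1, so the missing rate is 1 / 0.0748998266706 ≈ 13.35117.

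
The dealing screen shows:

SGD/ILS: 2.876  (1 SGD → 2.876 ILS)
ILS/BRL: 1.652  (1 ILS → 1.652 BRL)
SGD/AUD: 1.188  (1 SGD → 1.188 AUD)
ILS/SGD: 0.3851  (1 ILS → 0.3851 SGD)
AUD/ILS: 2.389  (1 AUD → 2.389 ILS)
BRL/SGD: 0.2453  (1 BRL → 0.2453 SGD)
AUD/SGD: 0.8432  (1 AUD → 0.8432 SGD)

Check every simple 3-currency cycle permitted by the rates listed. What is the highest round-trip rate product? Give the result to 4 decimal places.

1.1655

BRL→SGD→ILS→BRL: 0.2453 × 2.876 × 1.652 = 1.16546
AUD→ILS→SGD→AUD: 2.389 × 0.3851 × 1.188 = 1.09296
Maximum is BRL→SGD→ILS→BRL at 1.1655; arbitrage exists.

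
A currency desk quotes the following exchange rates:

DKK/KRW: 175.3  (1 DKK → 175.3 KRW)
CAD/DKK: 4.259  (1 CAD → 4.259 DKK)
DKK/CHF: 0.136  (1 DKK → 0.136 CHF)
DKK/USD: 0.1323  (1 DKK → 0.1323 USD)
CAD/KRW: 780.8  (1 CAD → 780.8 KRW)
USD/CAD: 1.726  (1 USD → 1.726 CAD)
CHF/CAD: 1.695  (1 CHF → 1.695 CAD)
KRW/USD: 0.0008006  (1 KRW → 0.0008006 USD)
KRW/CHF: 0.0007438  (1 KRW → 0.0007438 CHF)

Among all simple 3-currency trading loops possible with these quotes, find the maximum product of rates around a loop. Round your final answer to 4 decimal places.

USD→CAD→KRW→USD: 1.726 × 780.8 × 0.0008006 = 1.07894
CHF→CAD→KRW→CHF: 1.695 × 780.8 × 0.0007438 = 0.98439
CHF→CAD→DKK→CHF: 1.695 × 4.259 × 0.136 = 0.98178
USD→CAD→DKK→USD: 1.726 × 4.259 × 0.1323 = 0.97254
Maximum is USD→CAD→KRW→USD at 1.0789; arbitrage exists.

1.0789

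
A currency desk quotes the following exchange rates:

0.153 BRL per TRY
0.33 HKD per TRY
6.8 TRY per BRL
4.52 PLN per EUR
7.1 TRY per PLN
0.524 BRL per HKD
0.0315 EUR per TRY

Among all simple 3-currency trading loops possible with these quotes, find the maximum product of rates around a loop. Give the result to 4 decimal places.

HKD→BRL→TRY→HKD: 0.524 × 6.8 × 0.33 = 1.17586
PLN→TRY→EUR→PLN: 7.1 × 0.0315 × 4.52 = 1.01090
Maximum is HKD→BRL→TRY→HKD at 1.1759; arbitrage exists.

1.1759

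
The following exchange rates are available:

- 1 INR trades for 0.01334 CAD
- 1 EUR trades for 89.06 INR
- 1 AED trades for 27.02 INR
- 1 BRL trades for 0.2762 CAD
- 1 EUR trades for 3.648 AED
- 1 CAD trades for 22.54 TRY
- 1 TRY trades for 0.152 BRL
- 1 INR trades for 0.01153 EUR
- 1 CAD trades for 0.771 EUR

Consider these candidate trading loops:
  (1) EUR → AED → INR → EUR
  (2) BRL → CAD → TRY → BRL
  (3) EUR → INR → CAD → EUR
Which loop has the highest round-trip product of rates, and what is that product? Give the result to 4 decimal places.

(1) 3.648 × 27.02 × 0.01153 = 1.13650
(2) 0.2762 × 22.54 × 0.152 = 0.94628
(3) 89.06 × 0.01334 × 0.771 = 0.91599
Highest is cycle (1) at 1.1365 (>1, arbitrage).

1.1365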